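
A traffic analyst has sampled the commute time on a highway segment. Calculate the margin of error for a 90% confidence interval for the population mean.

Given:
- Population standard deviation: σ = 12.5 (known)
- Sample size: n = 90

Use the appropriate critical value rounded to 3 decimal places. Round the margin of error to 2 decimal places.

The population standard deviation σ is known, so use the z-interval margin of error formula.

For 90% confidence, z* = 1.645 (from standard normal table)

Margin of error formula for z-interval: E = z* × σ/√n

E = 1.645 × 12.5/√90
  = 1.645 × 1.317616
  = 2.1675

Rounded to 2 decimal places:

2.17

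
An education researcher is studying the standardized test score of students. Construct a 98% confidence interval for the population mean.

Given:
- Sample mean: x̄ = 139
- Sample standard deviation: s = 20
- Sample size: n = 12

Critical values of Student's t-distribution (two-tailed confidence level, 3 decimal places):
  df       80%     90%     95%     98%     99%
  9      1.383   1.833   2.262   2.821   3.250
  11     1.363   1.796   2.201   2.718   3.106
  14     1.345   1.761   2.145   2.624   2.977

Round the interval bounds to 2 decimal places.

The population standard deviation σ is unknown (only the sample standard deviation s is given), so use a t-interval with df = n - 1 = 12 - 1 = 11.

For 98% confidence with df = 11, t* = 2.718 (from t-table)

Standard error: SE = s/√n = 20/√12 = 5.773503

Margin of error: E = t* × SE = 2.718 × 5.773503 = 15.6924

T-interval: x̄ ± E = 139 ± 15.6924 = (123.3076, 154.6924)

Rounded to 2 decimal places:

(123.31, 154.69)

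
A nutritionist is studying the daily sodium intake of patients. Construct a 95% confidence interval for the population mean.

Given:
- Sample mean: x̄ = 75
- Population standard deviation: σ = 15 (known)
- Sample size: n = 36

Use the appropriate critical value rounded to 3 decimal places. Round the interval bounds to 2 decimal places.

The population standard deviation σ is known, so use a z-interval (standard normal critical value).

For 95% confidence, z* = 1.96 (from standard normal table)

Standard error: SE = σ/√n = 15/√36 = 2.500000

Margin of error: E = z* × SE = 1.96 × 2.500000 = 4.9000

Z-interval: x̄ ± E = 75 ± 4.9000 = (70.1000, 79.9000)

Rounded to 2 decimal places:

(70.10, 79.90)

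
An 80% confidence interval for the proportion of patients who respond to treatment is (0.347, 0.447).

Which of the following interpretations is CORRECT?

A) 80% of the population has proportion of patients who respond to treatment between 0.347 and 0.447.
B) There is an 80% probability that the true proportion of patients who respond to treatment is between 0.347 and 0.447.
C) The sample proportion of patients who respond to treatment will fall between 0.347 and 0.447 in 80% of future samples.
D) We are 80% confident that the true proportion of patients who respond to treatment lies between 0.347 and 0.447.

A confidence interval represents our confidence in the procedure, not a probability statement about the parameter.

Key concept: If we repeated this sampling process many times and computed an 80% CI each time, about 80% of those intervals would contain the true population parameter.

For this specific interval (0.347, 0.447):
- Midpoint (point estimate): 0.397
- Margin of error: 0.05

The correct interpretation is the one stating confidence that the true parameter lies in the interval — option D.

D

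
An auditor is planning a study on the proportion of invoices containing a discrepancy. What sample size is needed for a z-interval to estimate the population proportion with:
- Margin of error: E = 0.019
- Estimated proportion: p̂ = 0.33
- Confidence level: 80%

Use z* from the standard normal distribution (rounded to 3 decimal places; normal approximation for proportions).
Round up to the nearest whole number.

Using z* for proportion z-interval (normal approximation).

For 80% confidence, z* = 1.282 (from standard normal table)

Sample size formula for proportion z-interval: n = z*²p̂(1-p̂)/E²

n = 1.282² × 0.33 × 0.67 / 0.019²
  = 1.643524 × 0.2211 / 0.000361
  = 1006.6015

Round up to the nearest whole number: n = 1007

1007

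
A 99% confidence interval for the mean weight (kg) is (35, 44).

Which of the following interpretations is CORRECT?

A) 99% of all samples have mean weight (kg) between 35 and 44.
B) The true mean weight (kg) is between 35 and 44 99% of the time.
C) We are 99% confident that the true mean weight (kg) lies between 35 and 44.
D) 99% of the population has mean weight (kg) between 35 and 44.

A confidence interval represents our confidence in the procedure, not a probability statement about the parameter.

Key concept: If we repeated this sampling process many times and computed a 99% CI each time, about 99% of those intervals would contain the true population parameter.

For this specific interval (35, 44):
- Midpoint (point estimate): 39.5
- Margin of error: 4.5

The correct interpretation is the one stating confidence that the true parameter lies in the interval — option C.

C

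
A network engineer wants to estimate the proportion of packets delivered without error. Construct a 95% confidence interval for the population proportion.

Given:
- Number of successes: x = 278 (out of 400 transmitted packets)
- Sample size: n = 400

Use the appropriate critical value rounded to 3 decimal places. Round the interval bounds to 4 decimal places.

Sample proportion: p̂ = 278/400 = 0.695000

Check conditions for normal approximation:
  np̂ = 278 ≥ 10 ✓
  n(1-p̂) = 122 ≥ 10 ✓

The sample is large enough, so use a z-interval (normal approximation) for the proportion.

For 95% confidence, z* = 1.96 (from standard normal table)

Standard error: SE = √(p̂(1-p̂)/n) = √(0.695000×0.305000/400) = 0.02302037

Margin of error: E = z* × SE = 1.96 × 0.02302037 = 0.045120

Z-interval: p̂ ± E = 0.695000 ± 0.045120 = (0.649880, 0.740120)

Rounded to 4 decimal places:

(0.6499, 0.7401)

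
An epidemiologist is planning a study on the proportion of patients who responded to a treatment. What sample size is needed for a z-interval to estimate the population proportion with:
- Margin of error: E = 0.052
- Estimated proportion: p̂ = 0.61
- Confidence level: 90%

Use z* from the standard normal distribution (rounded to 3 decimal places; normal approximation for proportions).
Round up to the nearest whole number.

Using z* for proportion z-interval (normal approximation).

For 90% confidence, z* = 1.645 (from standard normal table)

Sample size formula for proportion z-interval: n = z*²p̂(1-p̂)/E²

n = 1.645² × 0.61 × 0.39 / 0.052²
  = 2.706025 × 0.2379 / 0.002704
  = 238.0782

Round up to the nearest whole number: n = 239

239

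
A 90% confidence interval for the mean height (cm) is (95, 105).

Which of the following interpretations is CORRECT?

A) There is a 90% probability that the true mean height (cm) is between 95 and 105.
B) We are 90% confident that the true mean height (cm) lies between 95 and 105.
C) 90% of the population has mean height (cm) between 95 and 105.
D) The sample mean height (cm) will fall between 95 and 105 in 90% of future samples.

A confidence interval represents our confidence in the procedure, not a probability statement about the parameter.

Key concept: If we repeated this sampling process many times and computed a 90% CI each time, about 90% of those intervals would contain the true population parameter.

For this specific interval (95, 105):
- Midpoint (point estimate): 100
- Margin of error: 5

The correct interpretation is the one stating confidence that the true parameter lies in the interval — option B.

B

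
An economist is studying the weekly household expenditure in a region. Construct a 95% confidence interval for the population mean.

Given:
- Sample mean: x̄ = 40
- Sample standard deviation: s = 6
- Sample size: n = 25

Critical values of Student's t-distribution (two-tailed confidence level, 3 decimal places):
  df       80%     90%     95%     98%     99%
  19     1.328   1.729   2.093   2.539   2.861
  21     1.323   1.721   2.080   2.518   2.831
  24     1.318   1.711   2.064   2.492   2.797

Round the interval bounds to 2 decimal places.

The population standard deviation σ is unknown (only the sample standard deviation s is given), so use a t-interval with df = n - 1 = 25 - 1 = 24.

For 95% confidence with df = 24, t* = 2.064 (from t-table)

Standard error: SE = s/√n = 6/√25 = 1.200000

Margin of error: E = t* × SE = 2.064 × 1.200000 = 2.4768

T-interval: x̄ ± E = 40 ± 2.4768 = (37.5232, 42.4768)

Rounded to 2 decimal places:

(37.52, 42.48)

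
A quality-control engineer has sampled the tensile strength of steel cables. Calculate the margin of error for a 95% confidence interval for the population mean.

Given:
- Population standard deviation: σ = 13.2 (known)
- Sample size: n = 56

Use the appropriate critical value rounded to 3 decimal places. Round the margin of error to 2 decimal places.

The population standard deviation σ is known, so use the z-interval margin of error formula.

For 95% confidence, z* = 1.96 (from standard normal table)

Margin of error formula for z-interval: E = z* × σ/√n

E = 1.96 × 13.2/√56
  = 1.96 × 1.763924
  = 3.4573

Rounded to 2 decimal places:

3.46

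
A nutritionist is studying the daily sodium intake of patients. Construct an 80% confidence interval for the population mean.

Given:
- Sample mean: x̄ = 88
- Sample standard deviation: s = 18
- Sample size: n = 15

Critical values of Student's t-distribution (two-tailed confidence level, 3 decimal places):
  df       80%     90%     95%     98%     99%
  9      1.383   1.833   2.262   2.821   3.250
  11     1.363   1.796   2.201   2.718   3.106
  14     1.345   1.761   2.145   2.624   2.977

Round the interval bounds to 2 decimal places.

The population standard deviation σ is unknown (only the sample standard deviation s is given), so use a t-interval with df = n - 1 = 15 - 1 = 14.

For 80% confidence with df = 14, t* = 1.345 (from t-table)

Standard error: SE = s/√n = 18/√15 = 4.647580

Margin of error: E = t* × SE = 1.345 × 4.647580 = 6.2510

T-interval: x̄ ± E = 88 ± 6.2510 = (81.7490, 94.2510)

Rounded to 2 decimal places:

(81.75, 94.25)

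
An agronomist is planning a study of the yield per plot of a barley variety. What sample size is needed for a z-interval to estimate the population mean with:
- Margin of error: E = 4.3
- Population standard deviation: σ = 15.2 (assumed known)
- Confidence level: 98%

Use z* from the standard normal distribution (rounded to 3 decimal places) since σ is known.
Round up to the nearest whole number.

Using z* since population σ is known (z-interval formula).

For 98% confidence, z* = 2.326 (from standard normal table)

Sample size formula for z-interval: n = (z*σ/E)²

n = (2.326 × 15.2 / 4.3)²
  = (8.222140)²
  = 67.6036

Round up to the nearest whole number: n = 68

68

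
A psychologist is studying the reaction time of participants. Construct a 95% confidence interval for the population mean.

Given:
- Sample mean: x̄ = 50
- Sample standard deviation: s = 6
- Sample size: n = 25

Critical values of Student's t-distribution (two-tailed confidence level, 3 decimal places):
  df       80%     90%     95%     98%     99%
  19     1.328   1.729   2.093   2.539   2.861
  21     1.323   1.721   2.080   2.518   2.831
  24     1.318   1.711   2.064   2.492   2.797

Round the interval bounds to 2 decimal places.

The population standard deviation σ is unknown (only the sample standard deviation s is given), so use a t-interval with df = n - 1 = 25 - 1 = 24.

For 95% confidence with df = 24, t* = 2.064 (from t-table)

Standard error: SE = s/√n = 6/√25 = 1.200000

Margin of error: E = t* × SE = 2.064 × 1.200000 = 2.4768

T-interval: x̄ ± E = 50 ± 2.4768 = (47.5232, 52.4768)

Rounded to 2 decimal places:

(47.52, 52.48)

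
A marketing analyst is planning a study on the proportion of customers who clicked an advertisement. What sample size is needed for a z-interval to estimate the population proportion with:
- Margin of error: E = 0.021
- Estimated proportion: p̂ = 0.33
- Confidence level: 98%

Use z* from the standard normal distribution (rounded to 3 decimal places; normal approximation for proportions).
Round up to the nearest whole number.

Using z* for proportion z-interval (normal approximation).

For 98% confidence, z* = 2.326 (from standard normal table)

Sample size formula for proportion z-interval: n = z*²p̂(1-p̂)/E²

n = 2.326² × 0.33 × 0.67 / 0.021²
  = 5.410276 × 0.2211 / 0.000441
  = 2712.4989

Round up to the nearest whole number: n = 2713

2713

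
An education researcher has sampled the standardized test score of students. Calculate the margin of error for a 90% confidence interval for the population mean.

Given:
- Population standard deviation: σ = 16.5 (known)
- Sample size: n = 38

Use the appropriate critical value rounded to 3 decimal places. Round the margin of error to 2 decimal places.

The population standard deviation σ is known, so use the z-interval margin of error formula.

For 90% confidence, z* = 1.645 (from standard normal table)

Margin of error formula for z-interval: E = z* × σ/√n

E = 1.645 × 16.5/√38
  = 1.645 × 2.676653
  = 4.4031

Rounded to 2 decimal places:

4.40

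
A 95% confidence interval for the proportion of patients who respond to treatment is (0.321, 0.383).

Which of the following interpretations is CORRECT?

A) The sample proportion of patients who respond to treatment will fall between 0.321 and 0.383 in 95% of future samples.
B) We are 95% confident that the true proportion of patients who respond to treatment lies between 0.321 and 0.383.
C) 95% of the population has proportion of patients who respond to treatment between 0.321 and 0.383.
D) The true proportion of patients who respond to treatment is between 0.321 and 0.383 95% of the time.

A confidence interval represents our confidence in the procedure, not a probability statement about the parameter.

Key concept: If we repeated this sampling process many times and computed a 95% CI each time, about 95% of those intervals would contain the true population parameter.

For this specific interval (0.321, 0.383):
- Midpoint (point estimate): 0.352
- Margin of error: 0.031

The correct interpretation is the one stating confidence that the true parameter lies in the interval — option B.

B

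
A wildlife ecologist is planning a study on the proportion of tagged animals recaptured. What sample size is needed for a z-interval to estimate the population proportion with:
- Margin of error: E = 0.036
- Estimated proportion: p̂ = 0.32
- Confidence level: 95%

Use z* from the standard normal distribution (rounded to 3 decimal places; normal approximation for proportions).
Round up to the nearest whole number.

Using z* for proportion z-interval (normal approximation).

For 95% confidence, z* = 1.96 (from standard normal table)

Sample size formula for proportion z-interval: n = z*²p̂(1-p̂)/E²

n = 1.96² × 0.32 × 0.68 / 0.036²
  = 3.8416 × 0.2176 / 0.001296
  = 645.0094

Round up to the nearest whole number: n = 646

646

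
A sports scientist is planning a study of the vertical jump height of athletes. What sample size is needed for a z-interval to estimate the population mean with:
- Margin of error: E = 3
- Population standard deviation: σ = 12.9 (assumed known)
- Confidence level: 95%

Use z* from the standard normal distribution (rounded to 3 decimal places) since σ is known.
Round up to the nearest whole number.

Using z* since population σ is known (z-interval formula).

For 95% confidence, z* = 1.96 (from standard normal table)

Sample size formula for z-interval: n = (z*σ/E)²

n = (1.96 × 12.9 / 3)²
  = (8.428000)²
  = 71.0312

Round up to the nearest whole number: n = 72

72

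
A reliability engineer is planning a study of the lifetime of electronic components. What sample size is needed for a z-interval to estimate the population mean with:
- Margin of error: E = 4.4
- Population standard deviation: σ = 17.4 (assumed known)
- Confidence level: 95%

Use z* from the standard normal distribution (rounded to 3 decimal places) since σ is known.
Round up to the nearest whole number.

Using z* since population σ is known (z-interval formula).

For 95% confidence, z* = 1.96 (from standard normal table)

Sample size formula for z-interval: n = (z*σ/E)²

n = (1.96 × 17.4 / 4.4)²
  = (7.750909)²
  = 60.0766

Round up to the nearest whole number: n = 61

61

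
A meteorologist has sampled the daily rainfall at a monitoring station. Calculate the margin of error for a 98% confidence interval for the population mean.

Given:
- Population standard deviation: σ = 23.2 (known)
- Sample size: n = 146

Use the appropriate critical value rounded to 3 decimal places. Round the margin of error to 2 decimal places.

The population standard deviation σ is known, so use the z-interval margin of error formula.

For 98% confidence, z* = 2.326 (from standard normal table)

Margin of error formula for z-interval: E = z* × σ/√n

E = 2.326 × 23.2/√146
  = 2.326 × 1.920046
  = 4.4660

Rounded to 2 decimal places:

4.47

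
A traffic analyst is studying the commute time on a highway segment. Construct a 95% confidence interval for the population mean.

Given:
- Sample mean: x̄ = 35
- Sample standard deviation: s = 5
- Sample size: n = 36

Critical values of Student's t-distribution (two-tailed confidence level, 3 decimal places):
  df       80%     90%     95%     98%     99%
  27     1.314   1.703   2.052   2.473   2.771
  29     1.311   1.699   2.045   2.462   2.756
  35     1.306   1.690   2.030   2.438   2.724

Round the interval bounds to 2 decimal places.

The population standard deviation σ is unknown (only the sample standard deviation s is given), so use a t-interval with df = n - 1 = 36 - 1 = 35.

For 95% confidence with df = 35, t* = 2.030 (from t-table)

Standard error: SE = s/√n = 5/√36 = 0.833333

Margin of error: E = t* × SE = 2.030 × 0.833333 = 1.6917

T-interval: x̄ ± E = 35 ± 1.6917 = (33.3083, 36.6917)

Rounded to 2 decimal places:

(33.31, 36.69)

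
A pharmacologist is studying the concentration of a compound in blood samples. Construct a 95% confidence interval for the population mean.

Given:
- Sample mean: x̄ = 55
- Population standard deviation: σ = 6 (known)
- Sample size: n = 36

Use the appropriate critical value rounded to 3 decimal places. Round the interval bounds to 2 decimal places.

The population standard deviation σ is known, so use a z-interval (standard normal critical value).

For 95% confidence, z* = 1.96 (from standard normal table)

Standard error: SE = σ/√n = 6/√36 = 1.000000

Margin of error: E = z* × SE = 1.96 × 1.000000 = 1.9600

Z-interval: x̄ ± E = 55 ± 1.9600 = (53.0400, 56.9600)

Rounded to 2 decimal places:

(53.04, 56.96)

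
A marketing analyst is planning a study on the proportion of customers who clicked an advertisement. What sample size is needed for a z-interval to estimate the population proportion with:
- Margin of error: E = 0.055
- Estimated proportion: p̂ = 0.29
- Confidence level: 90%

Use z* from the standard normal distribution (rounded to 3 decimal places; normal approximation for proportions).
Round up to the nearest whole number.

Using z* for proportion z-interval (normal approximation).

For 90% confidence, z* = 1.645 (from standard normal table)

Sample size formula for proportion z-interval: n = z*²p̂(1-p̂)/E²

n = 1.645² × 0.29 × 0.71 / 0.055²
  = 2.706025 × 0.2059 / 0.003025
  = 184.1886

Round up to the nearest whole number: n = 185

185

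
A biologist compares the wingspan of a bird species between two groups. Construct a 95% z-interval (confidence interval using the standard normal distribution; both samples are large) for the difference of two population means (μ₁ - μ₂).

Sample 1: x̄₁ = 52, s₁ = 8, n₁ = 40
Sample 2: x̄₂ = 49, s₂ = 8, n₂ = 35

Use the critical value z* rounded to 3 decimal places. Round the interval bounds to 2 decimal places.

Both samples are large (n₁ = 40 ≥ 30, n₂ = 35 ≥ 30), so a z-interval for the difference of means applies.

Point estimate: x̄₁ - x̄₂ = 52 - 49 = 3

Standard error: SE = √(s₁²/n₁ + s₂²/n₂)
= √(8²/40 + 8²/35)
= √(1.600000 + 1.828571)
= 1.851640

For 95% confidence, z* = 1.96 (from standard normal table)
Margin of error: E = z* × SE = 1.96 × 1.851640 = 3.6292

Z-interval: (x̄₁ - x̄₂) ± E = 3 ± 3.6292 = (-0.6292, 6.6292)

Rounded to 2 decimal places:

(-0.63, 6.63)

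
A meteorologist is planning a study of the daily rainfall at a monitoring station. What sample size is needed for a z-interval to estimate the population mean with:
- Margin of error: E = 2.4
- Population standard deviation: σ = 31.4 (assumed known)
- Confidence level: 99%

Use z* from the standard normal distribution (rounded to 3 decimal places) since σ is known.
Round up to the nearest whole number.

Using z* since population σ is known (z-interval formula).

For 99% confidence, z* = 2.576 (from standard normal table)

Sample size formula for z-interval: n = (z*σ/E)²

n = (2.576 × 31.4 / 2.4)²
  = (33.702667)²
  = 1135.8697

Round up to the nearest whole number: n = 1136

1136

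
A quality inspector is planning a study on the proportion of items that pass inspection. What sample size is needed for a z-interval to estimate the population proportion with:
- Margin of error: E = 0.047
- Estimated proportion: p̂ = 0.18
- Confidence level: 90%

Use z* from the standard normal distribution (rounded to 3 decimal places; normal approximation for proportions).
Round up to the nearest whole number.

Using z* for proportion z-interval (normal approximation).

For 90% confidence, z* = 1.645 (from standard normal table)

Sample size formula for proportion z-interval: n = z*²p̂(1-p̂)/E²

n = 1.645² × 0.18 × 0.82 / 0.047²
  = 2.706025 × 0.1476 / 0.002209
  = 180.8100

Round up to the nearest whole number: n = 181

181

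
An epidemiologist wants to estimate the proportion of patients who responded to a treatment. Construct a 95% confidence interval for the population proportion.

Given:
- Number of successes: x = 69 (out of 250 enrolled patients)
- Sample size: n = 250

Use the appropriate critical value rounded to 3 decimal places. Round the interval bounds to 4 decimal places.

Sample proportion: p̂ = 69/250 = 0.276000

Check conditions for normal approximation:
  np̂ = 69 ≥ 10 ✓
  n(1-p̂) = 181 ≥ 10 ✓

The sample is large enough, so use a z-interval (normal approximation) for the proportion.

For 95% confidence, z* = 1.96 (from standard normal table)

Standard error: SE = √(p̂(1-p̂)/n) = √(0.276000×0.724000/250) = 0.02827182

Margin of error: E = z* × SE = 1.96 × 0.02827182 = 0.055413

Z-interval: p̂ ± E = 0.276000 ± 0.055413 = (0.220587, 0.331413)

Rounded to 4 decimal places:

(0.2206, 0.3314)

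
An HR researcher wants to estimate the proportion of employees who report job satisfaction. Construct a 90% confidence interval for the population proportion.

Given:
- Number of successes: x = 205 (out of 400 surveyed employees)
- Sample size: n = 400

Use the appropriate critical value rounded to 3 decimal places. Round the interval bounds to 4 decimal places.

Sample proportion: p̂ = 205/400 = 0.512500

Check conditions for normal approximation:
  np̂ = 205 ≥ 10 ✓
  n(1-p̂) = 195 ≥ 10 ✓

The sample is large enough, so use a z-interval (normal approximation) for the proportion.

For 90% confidence, z* = 1.645 (from standard normal table)

Standard error: SE = √(p̂(1-p̂)/n) = √(0.512500×0.487500/400) = 0.02499219

Margin of error: E = z* × SE = 1.645 × 0.02499219 = 0.041112

Z-interval: p̂ ± E = 0.512500 ± 0.041112 = (0.471388, 0.553612)

Rounded to 4 decimal places:

(0.4714, 0.5536)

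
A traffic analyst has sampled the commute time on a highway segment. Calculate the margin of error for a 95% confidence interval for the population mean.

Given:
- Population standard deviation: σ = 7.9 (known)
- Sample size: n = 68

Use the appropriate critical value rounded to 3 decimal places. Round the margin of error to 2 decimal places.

The population standard deviation σ is known, so use the z-interval margin of error formula.

For 95% confidence, z* = 1.96 (from standard normal table)

Margin of error formula for z-interval: E = z* × σ/√n

E = 1.96 × 7.9/√68
  = 1.96 × 0.958016
  = 1.8777

Rounded to 2 decimal places:

1.88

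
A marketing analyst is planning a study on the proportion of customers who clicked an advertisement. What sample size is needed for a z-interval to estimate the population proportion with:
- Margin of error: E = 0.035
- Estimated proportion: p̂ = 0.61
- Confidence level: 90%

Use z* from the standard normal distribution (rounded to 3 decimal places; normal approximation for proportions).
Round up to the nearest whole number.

Using z* for proportion z-interval (normal approximation).

For 90% confidence, z* = 1.645 (from standard normal table)

Sample size formula for proportion z-interval: n = z*²p̂(1-p̂)/E²

n = 1.645² × 0.61 × 0.39 / 0.035²
  = 2.706025 × 0.2379 / 0.001225
  = 525.5211

Round up to the nearest whole number: n = 526

526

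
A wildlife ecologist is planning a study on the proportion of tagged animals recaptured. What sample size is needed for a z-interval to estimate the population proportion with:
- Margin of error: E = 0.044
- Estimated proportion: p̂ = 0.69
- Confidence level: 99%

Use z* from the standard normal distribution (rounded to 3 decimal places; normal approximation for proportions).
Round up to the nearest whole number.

Using z* for proportion z-interval (normal approximation).

For 99% confidence, z* = 2.576 (from standard normal table)

Sample size formula for proportion z-interval: n = z*²p̂(1-p̂)/E²

n = 2.576² × 0.69 × 0.31 / 0.044²
  = 6.635776 × 0.2139 / 0.001936
  = 733.1573

Round up to the nearest whole number: n = 734

734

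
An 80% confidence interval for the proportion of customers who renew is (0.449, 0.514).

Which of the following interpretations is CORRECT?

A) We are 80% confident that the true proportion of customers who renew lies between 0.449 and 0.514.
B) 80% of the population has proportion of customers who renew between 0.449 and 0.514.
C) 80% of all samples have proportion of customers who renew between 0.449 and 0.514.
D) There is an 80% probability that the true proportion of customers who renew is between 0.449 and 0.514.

A confidence interval represents our confidence in the procedure, not a probability statement about the parameter.

Key concept: If we repeated this sampling process many times and computed an 80% CI each time, about 80% of those intervals would contain the true population parameter.

For this specific interval (0.449, 0.514):
- Midpoint (point estimate): 0.4815
- Margin of error: 0.0325

The correct interpretation is the one stating confidence that the true parameter lies in the interval — option A.

A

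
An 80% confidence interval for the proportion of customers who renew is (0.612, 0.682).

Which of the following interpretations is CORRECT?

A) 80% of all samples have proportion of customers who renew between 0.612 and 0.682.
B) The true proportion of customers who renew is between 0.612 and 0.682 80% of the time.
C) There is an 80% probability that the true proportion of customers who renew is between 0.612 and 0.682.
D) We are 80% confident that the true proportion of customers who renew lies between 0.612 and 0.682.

A confidence interval represents our confidence in the procedure, not a probability statement about the parameter.

Key concept: If we repeated this sampling process many times and computed an 80% CI each time, about 80% of those intervals would contain the true population parameter.

For this specific interval (0.612, 0.682):
- Midpoint (point estimate): 0.647
- Margin of error: 0.035

The correct interpretation is the one stating confidence that the true parameter lies in the interval — option D.

D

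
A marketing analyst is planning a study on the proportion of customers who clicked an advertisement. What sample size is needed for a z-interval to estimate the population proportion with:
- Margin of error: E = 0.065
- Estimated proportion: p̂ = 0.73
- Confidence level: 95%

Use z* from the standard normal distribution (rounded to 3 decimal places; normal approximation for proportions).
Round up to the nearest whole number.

Using z* for proportion z-interval (normal approximation).

For 95% confidence, z* = 1.96 (from standard normal table)

Sample size formula for proportion z-interval: n = z*²p̂(1-p̂)/E²

n = 1.96² × 0.73 × 0.27 / 0.065²
  = 3.8416 × 0.1971 / 0.004225
  = 179.2140

Round up to the nearest whole number: n = 180

180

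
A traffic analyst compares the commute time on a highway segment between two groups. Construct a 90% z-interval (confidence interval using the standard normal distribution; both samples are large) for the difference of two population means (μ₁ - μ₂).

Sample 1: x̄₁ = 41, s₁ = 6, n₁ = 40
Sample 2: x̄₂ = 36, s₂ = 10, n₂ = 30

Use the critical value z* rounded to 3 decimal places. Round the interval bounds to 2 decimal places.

Both samples are large (n₁ = 40 ≥ 30, n₂ = 30 ≥ 30), so a z-interval for the difference of means applies.

Point estimate: x̄₁ - x̄₂ = 41 - 36 = 5

Standard error: SE = √(s₁²/n₁ + s₂²/n₂)
= √(6²/40 + 10²/30)
= √(0.900000 + 3.333333)
= 2.057507

For 90% confidence, z* = 1.645 (from standard normal table)
Margin of error: E = z* × SE = 1.645 × 2.057507 = 3.3846

Z-interval: (x̄₁ - x̄₂) ± E = 5 ± 3.3846 = (1.6154, 8.3846)

Rounded to 2 decimal places:

(1.62, 8.38)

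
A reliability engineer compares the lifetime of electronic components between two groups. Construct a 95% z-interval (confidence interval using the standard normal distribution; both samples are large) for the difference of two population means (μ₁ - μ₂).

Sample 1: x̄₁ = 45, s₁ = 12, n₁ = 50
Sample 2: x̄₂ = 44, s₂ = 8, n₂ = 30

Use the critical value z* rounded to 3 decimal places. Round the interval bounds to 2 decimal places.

Both samples are large (n₁ = 50 ≥ 30, n₂ = 30 ≥ 30), so a z-interval for the difference of means applies.

Point estimate: x̄₁ - x̄₂ = 45 - 44 = 1

Standard error: SE = √(s₁²/n₁ + s₂²/n₂)
= √(12²/50 + 8²/30)
= √(2.880000 + 2.133333)
= 2.239047

For 95% confidence, z* = 1.96 (from standard normal table)
Margin of error: E = z* × SE = 1.96 × 2.239047 = 4.3885

Z-interval: (x̄₁ - x̄₂) ± E = 1 ± 4.3885 = (-3.3885, 5.3885)

Rounded to 2 decimal places:

(-3.39, 5.39)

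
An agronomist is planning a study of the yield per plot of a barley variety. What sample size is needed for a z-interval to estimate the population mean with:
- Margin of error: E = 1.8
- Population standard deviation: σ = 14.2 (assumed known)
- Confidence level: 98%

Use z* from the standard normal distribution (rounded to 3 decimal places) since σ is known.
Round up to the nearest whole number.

Using z* since population σ is known (z-interval formula).

For 98% confidence, z* = 2.326 (from standard normal table)

Sample size formula for z-interval: n = (z*σ/E)²

n = (2.326 × 14.2 / 1.8)²
  = (18.349556)²
  = 336.7062

Round up to the nearest whole number: n = 337

337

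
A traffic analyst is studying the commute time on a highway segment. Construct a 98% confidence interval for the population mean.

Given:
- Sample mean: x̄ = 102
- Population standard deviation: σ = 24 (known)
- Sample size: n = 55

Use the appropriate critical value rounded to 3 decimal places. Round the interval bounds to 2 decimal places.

The population standard deviation σ is known, so use a z-interval (standard normal critical value).

For 98% confidence, z* = 2.326 (from standard normal table)

Standard error: SE = σ/√n = 24/√55 = 3.236159

Margin of error: E = z* × SE = 2.326 × 3.236159 = 7.5273

Z-interval: x̄ ± E = 102 ± 7.5273 = (94.4727, 109.5273)

Rounded to 2 decimal places:

(94.47, 109.53)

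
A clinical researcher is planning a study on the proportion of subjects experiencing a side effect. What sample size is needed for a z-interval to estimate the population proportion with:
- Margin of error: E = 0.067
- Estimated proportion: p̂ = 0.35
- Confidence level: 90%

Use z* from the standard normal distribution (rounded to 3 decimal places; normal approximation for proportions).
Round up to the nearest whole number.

Using z* for proportion z-interval (normal approximation).

For 90% confidence, z* = 1.645 (from standard normal table)

Sample size formula for proportion z-interval: n = z*²p̂(1-p̂)/E²

n = 1.645² × 0.35 × 0.65 / 0.067²
  = 2.706025 × 0.2275 / 0.004489
  = 137.1398

Round up to the nearest whole number: n = 138

138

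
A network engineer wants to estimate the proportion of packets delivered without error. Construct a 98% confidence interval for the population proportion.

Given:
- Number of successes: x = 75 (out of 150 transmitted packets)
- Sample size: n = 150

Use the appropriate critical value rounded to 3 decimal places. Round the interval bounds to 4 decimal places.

Sample proportion: p̂ = 75/150 = 0.500000

Check conditions for normal approximation:
  np̂ = 75 ≥ 10 ✓
  n(1-p̂) = 75 ≥ 10 ✓

The sample is large enough, so use a z-interval (normal approximation) for the proportion.

For 98% confidence, z* = 2.326 (from standard normal table)

Standard error: SE = √(p̂(1-p̂)/n) = √(0.500000×0.500000/150) = 0.04082483

Margin of error: E = z* × SE = 2.326 × 0.04082483 = 0.094959

Z-interval: p̂ ± E = 0.500000 ± 0.094959 = (0.405041, 0.594959)

Rounded to 4 decimal places:

(0.4050, 0.5950)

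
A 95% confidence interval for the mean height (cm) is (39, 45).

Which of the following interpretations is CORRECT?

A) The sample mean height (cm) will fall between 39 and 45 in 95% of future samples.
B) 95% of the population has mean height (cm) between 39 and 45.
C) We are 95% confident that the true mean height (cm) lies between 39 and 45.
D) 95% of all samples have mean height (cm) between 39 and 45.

A confidence interval represents our confidence in the procedure, not a probability statement about the parameter.

Key concept: If we repeated this sampling process many times and computed a 95% CI each time, about 95% of those intervals would contain the true population parameter.

For this specific interval (39, 45):
- Midpoint (point estimate): 42
- Margin of error: 3

The correct interpretation is the one stating confidence that the true parameter lies in the interval — option C.

C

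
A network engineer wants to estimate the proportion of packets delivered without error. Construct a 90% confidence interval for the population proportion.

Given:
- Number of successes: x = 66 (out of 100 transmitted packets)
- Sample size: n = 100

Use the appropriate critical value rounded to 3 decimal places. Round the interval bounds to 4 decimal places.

Sample proportion: p̂ = 66/100 = 0.660000

Check conditions for normal approximation:
  np̂ = 66 ≥ 10 ✓
  n(1-p̂) = 34 ≥ 10 ✓

The sample is large enough, so use a z-interval (normal approximation) for the proportion.

For 90% confidence, z* = 1.645 (from standard normal table)

Standard error: SE = √(p̂(1-p̂)/n) = √(0.660000×0.340000/100) = 0.04737088

Margin of error: E = z* × SE = 1.645 × 0.04737088 = 0.077925

Z-interval: p̂ ± E = 0.660000 ± 0.077925 = (0.582075, 0.737925)

Rounded to 4 decimal places:

(0.5821, 0.7379)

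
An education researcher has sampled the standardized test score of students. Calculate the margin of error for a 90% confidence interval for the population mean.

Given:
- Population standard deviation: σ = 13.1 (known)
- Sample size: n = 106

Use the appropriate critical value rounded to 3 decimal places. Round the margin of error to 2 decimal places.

The population standard deviation σ is known, so use the z-interval margin of error formula.

For 90% confidence, z* = 1.645 (from standard normal table)

Margin of error formula for z-interval: E = z* × σ/√n

E = 1.645 × 13.1/√106
  = 1.645 × 1.272384
  = 2.0931

Rounded to 2 decimal places:

2.09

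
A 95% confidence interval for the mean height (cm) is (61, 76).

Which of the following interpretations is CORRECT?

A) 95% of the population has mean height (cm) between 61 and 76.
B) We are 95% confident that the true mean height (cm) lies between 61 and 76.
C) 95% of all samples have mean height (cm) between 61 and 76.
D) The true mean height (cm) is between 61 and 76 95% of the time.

A confidence interval represents our confidence in the procedure, not a probability statement about the parameter.

Key concept: If we repeated this sampling process many times and computed a 95% CI each time, about 95% of those intervals would contain the true population parameter.

For this specific interval (61, 76):
- Midpoint (point estimate): 68.5
- Margin of error: 7.5

The correct interpretation is the one stating confidence that the true parameter lies in the interval — option B.

B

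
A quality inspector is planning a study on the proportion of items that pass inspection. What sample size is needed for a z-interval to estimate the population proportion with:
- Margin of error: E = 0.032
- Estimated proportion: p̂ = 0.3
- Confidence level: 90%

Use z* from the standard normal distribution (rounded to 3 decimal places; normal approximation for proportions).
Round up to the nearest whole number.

Using z* for proportion z-interval (normal approximation).

For 90% confidence, z* = 1.645 (from standard normal table)

Sample size formula for proportion z-interval: n = z*²p̂(1-p̂)/E²

n = 1.645² × 0.3 × 0.7 / 0.032²
  = 2.706025 × 0.21 / 0.001024
  = 554.9465

Round up to the nearest whole number: n = 555

555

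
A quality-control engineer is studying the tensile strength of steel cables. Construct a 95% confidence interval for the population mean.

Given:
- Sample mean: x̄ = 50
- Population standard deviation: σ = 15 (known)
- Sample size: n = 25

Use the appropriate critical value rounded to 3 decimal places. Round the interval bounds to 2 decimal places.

The population standard deviation σ is known, so use a z-interval (standard normal critical value).

For 95% confidence, z* = 1.96 (from standard normal table)

Standard error: SE = σ/√n = 15/√25 = 3.000000

Margin of error: E = z* × SE = 1.96 × 3.000000 = 5.8800

Z-interval: x̄ ± E = 50 ± 5.8800 = (44.1200, 55.8800)

Rounded to 2 decimal places:

(44.12, 55.88)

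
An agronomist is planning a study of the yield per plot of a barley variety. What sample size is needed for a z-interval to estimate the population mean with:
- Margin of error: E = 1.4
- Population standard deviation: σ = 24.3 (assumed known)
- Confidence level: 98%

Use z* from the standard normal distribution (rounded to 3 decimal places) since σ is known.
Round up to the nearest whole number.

Using z* since population σ is known (z-interval formula).

For 98% confidence, z* = 2.326 (from standard normal table)

Sample size formula for z-interval: n = (z*σ/E)²

n = (2.326 × 24.3 / 1.4)²
  = (40.372714)²
  = 1629.9561

Round up to the nearest whole number: n = 1630

1630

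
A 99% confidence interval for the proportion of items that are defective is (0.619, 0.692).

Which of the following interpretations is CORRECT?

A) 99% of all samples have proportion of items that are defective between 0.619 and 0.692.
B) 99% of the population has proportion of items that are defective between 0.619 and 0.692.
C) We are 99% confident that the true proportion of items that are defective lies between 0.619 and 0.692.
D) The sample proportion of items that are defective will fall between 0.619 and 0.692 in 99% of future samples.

A confidence interval represents our confidence in the procedure, not a probability statement about the parameter.

Key concept: If we repeated this sampling process many times and computed a 99% CI each time, about 99% of those intervals would contain the true population parameter.

For this specific interval (0.619, 0.692):
- Midpoint (point estimate): 0.6555
- Margin of error: 0.0365

The correct interpretation is the one stating confidence that the true parameter lies in the interval — option C.

C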